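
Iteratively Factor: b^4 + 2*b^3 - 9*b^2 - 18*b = (b - 3)*(b^3 + 5*b^2 + 6*b) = (b - 3)*(b + 3)*(b^2 + 2*b) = (b - 3)*(b + 2)*(b + 3)*(b)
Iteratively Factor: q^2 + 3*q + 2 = (q + 2)*(q + 1)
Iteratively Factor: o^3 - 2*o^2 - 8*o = (o)*(o^2 - 2*o - 8) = o*(o + 2)*(o - 4)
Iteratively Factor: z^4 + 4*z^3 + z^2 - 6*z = (z + 2)*(z^3 + 2*z^2 - 3*z) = (z + 2)*(z + 3)*(z^2 - z) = z*(z + 2)*(z + 3)*(z - 1)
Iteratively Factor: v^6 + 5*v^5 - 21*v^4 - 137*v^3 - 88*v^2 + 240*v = (v + 3)*(v^5 + 2*v^4 - 27*v^3 - 56*v^2 + 80*v) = (v + 3)*(v + 4)*(v^4 - 2*v^3 - 19*v^2 + 20*v) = (v - 1)*(v + 3)*(v + 4)*(v^3 - v^2 - 20*v) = v*(v - 1)*(v + 3)*(v + 4)*(v^2 - v - 20) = v*(v - 1)*(v + 3)*(v + 4)^2*(v - 5)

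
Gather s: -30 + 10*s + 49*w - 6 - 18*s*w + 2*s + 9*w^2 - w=s*(12 - 18*w) + 9*w^2 + 48*w - 36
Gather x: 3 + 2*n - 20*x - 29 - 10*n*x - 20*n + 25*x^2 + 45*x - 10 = -18*n + 25*x^2 + x*(25 - 10*n) - 36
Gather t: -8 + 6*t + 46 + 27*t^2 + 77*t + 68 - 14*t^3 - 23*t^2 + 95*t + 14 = -14*t^3 + 4*t^2 + 178*t + 120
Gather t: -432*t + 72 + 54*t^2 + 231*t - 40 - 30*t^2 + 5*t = 24*t^2 - 196*t + 32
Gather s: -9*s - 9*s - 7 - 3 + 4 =-18*s - 6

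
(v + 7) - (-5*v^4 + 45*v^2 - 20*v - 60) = 5*v^4 - 45*v^2 + 21*v + 67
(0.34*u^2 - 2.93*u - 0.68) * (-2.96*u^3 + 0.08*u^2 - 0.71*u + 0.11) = -1.0064*u^5 + 8.7*u^4 + 1.537*u^3 + 2.0633*u^2 + 0.1605*u - 0.0748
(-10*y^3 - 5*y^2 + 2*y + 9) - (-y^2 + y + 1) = -10*y^3 - 4*y^2 + y + 8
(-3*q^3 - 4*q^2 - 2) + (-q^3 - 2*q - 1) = -4*q^3 - 4*q^2 - 2*q - 3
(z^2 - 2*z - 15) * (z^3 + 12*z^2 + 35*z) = z^5 + 10*z^4 - 4*z^3 - 250*z^2 - 525*z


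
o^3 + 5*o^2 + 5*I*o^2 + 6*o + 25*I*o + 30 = (o + 5)*(o - I)*(o + 6*I)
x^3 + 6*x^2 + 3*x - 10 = (x - 1)*(x + 2)*(x + 5)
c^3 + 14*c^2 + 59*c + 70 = (c + 2)*(c + 5)*(c + 7)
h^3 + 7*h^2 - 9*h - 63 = (h - 3)*(h + 3)*(h + 7)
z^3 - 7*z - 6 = (z - 3)*(z + 1)*(z + 2)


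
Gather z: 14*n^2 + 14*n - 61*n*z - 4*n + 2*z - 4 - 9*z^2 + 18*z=14*n^2 + 10*n - 9*z^2 + z*(20 - 61*n) - 4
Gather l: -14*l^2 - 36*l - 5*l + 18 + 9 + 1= -14*l^2 - 41*l + 28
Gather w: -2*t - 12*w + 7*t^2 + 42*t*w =7*t^2 - 2*t + w*(42*t - 12)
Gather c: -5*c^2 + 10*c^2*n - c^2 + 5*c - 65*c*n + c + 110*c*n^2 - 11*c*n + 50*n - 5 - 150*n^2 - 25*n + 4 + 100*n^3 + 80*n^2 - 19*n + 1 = c^2*(10*n - 6) + c*(110*n^2 - 76*n + 6) + 100*n^3 - 70*n^2 + 6*n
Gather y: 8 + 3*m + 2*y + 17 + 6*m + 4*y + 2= 9*m + 6*y + 27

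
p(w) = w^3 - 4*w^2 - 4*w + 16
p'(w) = 3*w^2 - 8*w - 4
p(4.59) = 10.07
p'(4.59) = 22.48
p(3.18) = -5.01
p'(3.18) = 0.90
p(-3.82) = -82.83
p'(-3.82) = 70.34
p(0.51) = 13.05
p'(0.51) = -7.30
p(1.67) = 2.82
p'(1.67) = -8.99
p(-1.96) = 0.94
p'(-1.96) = 23.20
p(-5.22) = -214.35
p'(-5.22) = 119.51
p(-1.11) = 14.14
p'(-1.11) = 8.58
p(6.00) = 64.00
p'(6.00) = 56.00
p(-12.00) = -2240.00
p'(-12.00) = 524.00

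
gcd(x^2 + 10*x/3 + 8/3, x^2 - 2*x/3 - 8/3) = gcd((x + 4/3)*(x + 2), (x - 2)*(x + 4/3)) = x + 4/3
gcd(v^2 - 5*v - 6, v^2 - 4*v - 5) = v + 1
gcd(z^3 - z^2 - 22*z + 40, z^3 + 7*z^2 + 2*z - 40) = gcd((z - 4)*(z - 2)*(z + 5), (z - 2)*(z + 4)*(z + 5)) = z^2 + 3*z - 10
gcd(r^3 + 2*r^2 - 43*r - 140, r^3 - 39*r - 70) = r^2 - 2*r - 35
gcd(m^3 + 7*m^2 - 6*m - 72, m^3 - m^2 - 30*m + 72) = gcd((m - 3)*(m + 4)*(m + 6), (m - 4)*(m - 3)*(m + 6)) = m^2 + 3*m - 18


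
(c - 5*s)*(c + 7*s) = c^2 + 2*c*s - 35*s^2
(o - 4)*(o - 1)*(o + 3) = o^3 - 2*o^2 - 11*o + 12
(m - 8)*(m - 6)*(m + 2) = m^3 - 12*m^2 + 20*m + 96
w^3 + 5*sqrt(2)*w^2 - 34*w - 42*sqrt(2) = (w - 3*sqrt(2))*(w + sqrt(2))*(w + 7*sqrt(2))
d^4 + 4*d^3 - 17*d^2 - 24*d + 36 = (d - 3)*(d - 1)*(d + 2)*(d + 6)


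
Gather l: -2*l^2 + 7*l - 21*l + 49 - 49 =-2*l^2 - 14*l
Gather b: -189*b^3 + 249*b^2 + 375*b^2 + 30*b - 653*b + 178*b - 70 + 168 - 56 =-189*b^3 + 624*b^2 - 445*b + 42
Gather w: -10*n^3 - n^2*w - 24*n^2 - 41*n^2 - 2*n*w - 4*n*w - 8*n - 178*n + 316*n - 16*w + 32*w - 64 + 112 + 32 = -10*n^3 - 65*n^2 + 130*n + w*(-n^2 - 6*n + 16) + 80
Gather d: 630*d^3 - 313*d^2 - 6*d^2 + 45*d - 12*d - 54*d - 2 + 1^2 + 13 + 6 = 630*d^3 - 319*d^2 - 21*d + 18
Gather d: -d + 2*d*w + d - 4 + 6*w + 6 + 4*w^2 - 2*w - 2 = 2*d*w + 4*w^2 + 4*w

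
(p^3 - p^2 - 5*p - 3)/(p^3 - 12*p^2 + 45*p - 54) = (p^2 + 2*p + 1)/(p^2 - 9*p + 18)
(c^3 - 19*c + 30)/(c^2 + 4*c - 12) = (c^2 + 2*c - 15)/(c + 6)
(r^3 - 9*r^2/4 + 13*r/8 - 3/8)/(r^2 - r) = r - 5/4 + 3/(8*r)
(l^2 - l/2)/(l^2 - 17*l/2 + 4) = l/(l - 8)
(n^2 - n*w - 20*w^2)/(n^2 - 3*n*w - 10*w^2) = (n + 4*w)/(n + 2*w)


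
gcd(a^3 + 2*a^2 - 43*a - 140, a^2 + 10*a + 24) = a + 4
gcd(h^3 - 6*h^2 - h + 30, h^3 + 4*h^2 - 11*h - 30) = h^2 - h - 6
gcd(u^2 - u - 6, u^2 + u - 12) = u - 3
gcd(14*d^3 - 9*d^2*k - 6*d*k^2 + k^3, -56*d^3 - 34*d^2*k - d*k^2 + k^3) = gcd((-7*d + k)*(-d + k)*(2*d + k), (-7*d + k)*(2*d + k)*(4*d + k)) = 14*d^2 + 5*d*k - k^2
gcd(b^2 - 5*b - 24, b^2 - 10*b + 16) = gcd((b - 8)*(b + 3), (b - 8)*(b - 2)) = b - 8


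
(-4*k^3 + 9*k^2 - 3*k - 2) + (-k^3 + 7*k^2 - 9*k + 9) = -5*k^3 + 16*k^2 - 12*k + 7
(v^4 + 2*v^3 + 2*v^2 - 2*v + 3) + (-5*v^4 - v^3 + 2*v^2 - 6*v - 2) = -4*v^4 + v^3 + 4*v^2 - 8*v + 1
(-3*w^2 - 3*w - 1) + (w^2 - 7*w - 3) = -2*w^2 - 10*w - 4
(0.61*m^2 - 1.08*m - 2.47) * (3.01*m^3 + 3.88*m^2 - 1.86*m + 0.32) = 1.8361*m^5 - 0.884*m^4 - 12.7597*m^3 - 7.3796*m^2 + 4.2486*m - 0.7904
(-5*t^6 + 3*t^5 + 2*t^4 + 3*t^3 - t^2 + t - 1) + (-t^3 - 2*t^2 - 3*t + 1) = -5*t^6 + 3*t^5 + 2*t^4 + 2*t^3 - 3*t^2 - 2*t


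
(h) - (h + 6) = -6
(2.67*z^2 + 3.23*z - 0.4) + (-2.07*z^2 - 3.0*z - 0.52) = 0.6*z^2 + 0.23*z - 0.92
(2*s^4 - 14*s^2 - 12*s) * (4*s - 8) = 8*s^5 - 16*s^4 - 56*s^3 + 64*s^2 + 96*s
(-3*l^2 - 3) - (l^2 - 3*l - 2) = -4*l^2 + 3*l - 1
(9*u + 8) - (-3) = 9*u + 11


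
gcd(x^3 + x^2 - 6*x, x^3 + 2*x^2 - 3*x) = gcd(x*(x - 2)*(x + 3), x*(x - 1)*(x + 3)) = x^2 + 3*x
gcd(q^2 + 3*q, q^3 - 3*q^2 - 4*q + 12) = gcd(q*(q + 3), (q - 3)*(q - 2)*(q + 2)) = 1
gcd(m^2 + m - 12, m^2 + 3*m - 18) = m - 3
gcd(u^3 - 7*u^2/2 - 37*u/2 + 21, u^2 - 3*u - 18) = u - 6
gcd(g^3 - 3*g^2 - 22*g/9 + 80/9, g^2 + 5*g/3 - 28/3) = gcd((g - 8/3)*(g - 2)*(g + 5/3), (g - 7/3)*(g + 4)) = 1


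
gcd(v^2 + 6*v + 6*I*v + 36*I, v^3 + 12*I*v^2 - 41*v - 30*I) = v + 6*I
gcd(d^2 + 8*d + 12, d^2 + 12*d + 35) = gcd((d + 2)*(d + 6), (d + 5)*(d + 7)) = 1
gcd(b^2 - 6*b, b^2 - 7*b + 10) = 1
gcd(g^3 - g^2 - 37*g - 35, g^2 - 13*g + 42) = g - 7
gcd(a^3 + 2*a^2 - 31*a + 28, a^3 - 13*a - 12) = a - 4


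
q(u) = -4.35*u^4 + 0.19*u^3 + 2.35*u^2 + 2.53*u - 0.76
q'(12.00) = -29926.19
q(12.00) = -89505.28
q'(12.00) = -29926.19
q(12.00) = -89505.28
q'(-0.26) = 1.65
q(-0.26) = -1.28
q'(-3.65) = 839.08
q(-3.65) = -760.00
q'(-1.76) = 90.88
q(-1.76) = -40.71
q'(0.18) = 3.29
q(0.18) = -0.23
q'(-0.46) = 2.18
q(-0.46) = -1.64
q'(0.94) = -7.00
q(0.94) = 0.46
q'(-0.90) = 11.45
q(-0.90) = -4.13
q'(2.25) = -182.21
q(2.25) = -92.49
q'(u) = -17.4*u^3 + 0.57*u^2 + 4.7*u + 2.53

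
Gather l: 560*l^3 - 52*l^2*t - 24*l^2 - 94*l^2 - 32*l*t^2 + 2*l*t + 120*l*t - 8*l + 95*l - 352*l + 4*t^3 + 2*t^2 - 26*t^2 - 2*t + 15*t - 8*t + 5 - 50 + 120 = 560*l^3 + l^2*(-52*t - 118) + l*(-32*t^2 + 122*t - 265) + 4*t^3 - 24*t^2 + 5*t + 75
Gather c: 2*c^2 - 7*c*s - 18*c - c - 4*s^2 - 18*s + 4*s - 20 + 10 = 2*c^2 + c*(-7*s - 19) - 4*s^2 - 14*s - 10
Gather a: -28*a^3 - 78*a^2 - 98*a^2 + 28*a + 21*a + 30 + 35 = -28*a^3 - 176*a^2 + 49*a + 65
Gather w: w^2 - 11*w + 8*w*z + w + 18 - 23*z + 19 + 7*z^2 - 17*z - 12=w^2 + w*(8*z - 10) + 7*z^2 - 40*z + 25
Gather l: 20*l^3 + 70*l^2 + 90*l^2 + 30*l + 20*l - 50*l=20*l^3 + 160*l^2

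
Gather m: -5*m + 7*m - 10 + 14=2*m + 4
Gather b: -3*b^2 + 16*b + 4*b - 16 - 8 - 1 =-3*b^2 + 20*b - 25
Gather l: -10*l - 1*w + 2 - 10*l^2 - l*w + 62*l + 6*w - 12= -10*l^2 + l*(52 - w) + 5*w - 10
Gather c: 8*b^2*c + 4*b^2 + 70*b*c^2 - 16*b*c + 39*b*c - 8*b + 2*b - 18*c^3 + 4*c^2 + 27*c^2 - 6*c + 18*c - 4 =4*b^2 - 6*b - 18*c^3 + c^2*(70*b + 31) + c*(8*b^2 + 23*b + 12) - 4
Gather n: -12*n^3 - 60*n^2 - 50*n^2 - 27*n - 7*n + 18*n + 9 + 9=-12*n^3 - 110*n^2 - 16*n + 18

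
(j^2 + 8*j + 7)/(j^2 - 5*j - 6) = (j + 7)/(j - 6)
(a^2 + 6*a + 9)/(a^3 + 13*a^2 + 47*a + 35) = (a^2 + 6*a + 9)/(a^3 + 13*a^2 + 47*a + 35)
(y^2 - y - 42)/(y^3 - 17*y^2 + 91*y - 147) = (y + 6)/(y^2 - 10*y + 21)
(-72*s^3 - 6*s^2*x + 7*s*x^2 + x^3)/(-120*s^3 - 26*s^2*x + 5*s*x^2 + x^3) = (-3*s + x)/(-5*s + x)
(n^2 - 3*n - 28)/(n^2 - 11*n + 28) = (n + 4)/(n - 4)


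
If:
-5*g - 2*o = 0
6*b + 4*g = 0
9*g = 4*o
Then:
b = 0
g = 0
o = 0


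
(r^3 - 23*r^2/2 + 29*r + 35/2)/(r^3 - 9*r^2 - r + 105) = (r + 1/2)/(r + 3)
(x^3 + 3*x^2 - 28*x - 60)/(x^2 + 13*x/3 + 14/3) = 3*(x^2 + x - 30)/(3*x + 7)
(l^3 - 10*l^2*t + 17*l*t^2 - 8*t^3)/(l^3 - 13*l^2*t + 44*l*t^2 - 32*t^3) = (-l + t)/(-l + 4*t)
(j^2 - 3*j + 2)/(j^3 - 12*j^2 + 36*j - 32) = (j - 1)/(j^2 - 10*j + 16)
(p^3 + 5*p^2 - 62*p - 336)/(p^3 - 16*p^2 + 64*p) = (p^2 + 13*p + 42)/(p*(p - 8))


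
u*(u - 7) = u^2 - 7*u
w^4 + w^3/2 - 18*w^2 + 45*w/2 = w*(w - 3)*(w - 3/2)*(w + 5)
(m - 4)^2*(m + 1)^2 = m^4 - 6*m^3 + m^2 + 24*m + 16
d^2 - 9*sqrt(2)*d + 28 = (d - 7*sqrt(2))*(d - 2*sqrt(2))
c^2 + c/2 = c*(c + 1/2)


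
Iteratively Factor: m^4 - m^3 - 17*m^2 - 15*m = (m + 1)*(m^3 - 2*m^2 - 15*m) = (m - 5)*(m + 1)*(m^2 + 3*m) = m*(m - 5)*(m + 1)*(m + 3)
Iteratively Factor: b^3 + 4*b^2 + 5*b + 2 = (b + 2)*(b^2 + 2*b + 1) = (b + 1)*(b + 2)*(b + 1)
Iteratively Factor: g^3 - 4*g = (g + 2)*(g^2 - 2*g) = g*(g + 2)*(g - 2)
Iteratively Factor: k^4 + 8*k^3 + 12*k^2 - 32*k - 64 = (k + 4)*(k^3 + 4*k^2 - 4*k - 16) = (k + 2)*(k + 4)*(k^2 + 2*k - 8) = (k + 2)*(k + 4)^2*(k - 2)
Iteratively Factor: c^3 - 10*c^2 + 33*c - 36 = (c - 3)*(c^2 - 7*c + 12) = (c - 3)^2*(c - 4)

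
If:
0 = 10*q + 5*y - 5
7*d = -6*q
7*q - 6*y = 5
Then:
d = -66/133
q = 11/19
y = -3/19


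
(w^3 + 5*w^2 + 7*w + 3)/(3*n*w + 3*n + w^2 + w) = (w^2 + 4*w + 3)/(3*n + w)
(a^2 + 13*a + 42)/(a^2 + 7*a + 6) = (a + 7)/(a + 1)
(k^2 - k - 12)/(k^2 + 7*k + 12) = (k - 4)/(k + 4)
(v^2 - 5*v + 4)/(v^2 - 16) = (v - 1)/(v + 4)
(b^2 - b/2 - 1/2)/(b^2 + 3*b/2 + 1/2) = (b - 1)/(b + 1)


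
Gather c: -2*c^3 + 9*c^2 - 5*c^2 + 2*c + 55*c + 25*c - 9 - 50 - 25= -2*c^3 + 4*c^2 + 82*c - 84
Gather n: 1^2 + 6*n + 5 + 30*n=36*n + 6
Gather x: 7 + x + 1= x + 8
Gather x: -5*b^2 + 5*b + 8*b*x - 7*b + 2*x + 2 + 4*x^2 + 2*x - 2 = -5*b^2 - 2*b + 4*x^2 + x*(8*b + 4)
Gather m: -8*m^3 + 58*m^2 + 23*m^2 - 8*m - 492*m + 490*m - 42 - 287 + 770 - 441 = -8*m^3 + 81*m^2 - 10*m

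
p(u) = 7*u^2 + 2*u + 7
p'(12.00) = 170.00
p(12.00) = 1039.00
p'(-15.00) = -208.00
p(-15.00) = 1552.00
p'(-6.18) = -84.52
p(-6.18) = 261.99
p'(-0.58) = -6.12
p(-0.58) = 8.19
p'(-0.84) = -9.76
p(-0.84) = 10.26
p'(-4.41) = -59.74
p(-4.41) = 134.32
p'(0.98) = 15.72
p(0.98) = 15.68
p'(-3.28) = -43.92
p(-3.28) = 75.75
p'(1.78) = 26.92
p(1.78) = 32.74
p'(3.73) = 54.22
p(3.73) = 111.85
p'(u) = 14*u + 2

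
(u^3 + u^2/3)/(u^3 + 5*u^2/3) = (3*u + 1)/(3*u + 5)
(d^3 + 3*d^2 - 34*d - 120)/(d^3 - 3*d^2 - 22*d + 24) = (d + 5)/(d - 1)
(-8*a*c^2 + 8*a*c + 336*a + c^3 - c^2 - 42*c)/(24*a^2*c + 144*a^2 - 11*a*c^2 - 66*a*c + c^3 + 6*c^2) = (7 - c)/(3*a - c)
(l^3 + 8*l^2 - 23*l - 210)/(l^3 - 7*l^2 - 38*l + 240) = (l + 7)/(l - 8)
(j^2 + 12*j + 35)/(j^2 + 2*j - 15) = (j + 7)/(j - 3)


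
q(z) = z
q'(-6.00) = 1.00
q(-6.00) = -6.00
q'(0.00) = 1.00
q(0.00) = 0.00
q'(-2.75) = 1.00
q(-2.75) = -2.75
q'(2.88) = 1.00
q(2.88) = 2.88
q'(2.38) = 1.00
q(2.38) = 2.38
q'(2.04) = 1.00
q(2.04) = 2.04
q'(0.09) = 1.00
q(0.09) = 0.09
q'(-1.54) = 1.00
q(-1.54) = -1.54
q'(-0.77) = 1.00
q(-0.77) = -0.77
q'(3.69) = 1.00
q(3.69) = 3.69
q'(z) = 1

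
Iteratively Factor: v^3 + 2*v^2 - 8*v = (v + 4)*(v^2 - 2*v) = v*(v + 4)*(v - 2)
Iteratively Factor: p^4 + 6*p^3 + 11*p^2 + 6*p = (p + 3)*(p^3 + 3*p^2 + 2*p) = (p + 2)*(p + 3)*(p^2 + p) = (p + 1)*(p + 2)*(p + 3)*(p)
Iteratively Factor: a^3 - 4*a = (a + 2)*(a^2 - 2*a) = a*(a + 2)*(a - 2)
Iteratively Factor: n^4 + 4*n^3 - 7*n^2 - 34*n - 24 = (n - 3)*(n^3 + 7*n^2 + 14*n + 8) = (n - 3)*(n + 2)*(n^2 + 5*n + 4) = (n - 3)*(n + 1)*(n + 2)*(n + 4)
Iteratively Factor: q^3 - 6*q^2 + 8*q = (q - 4)*(q^2 - 2*q) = (q - 4)*(q - 2)*(q)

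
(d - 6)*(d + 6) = d^2 - 36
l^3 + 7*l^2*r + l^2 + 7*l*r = l*(l + 1)*(l + 7*r)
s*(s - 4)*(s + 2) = s^3 - 2*s^2 - 8*s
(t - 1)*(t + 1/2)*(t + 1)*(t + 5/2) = t^4 + 3*t^3 + t^2/4 - 3*t - 5/4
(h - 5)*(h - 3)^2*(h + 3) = h^4 - 8*h^3 + 6*h^2 + 72*h - 135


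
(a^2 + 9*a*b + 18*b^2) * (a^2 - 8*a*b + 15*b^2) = a^4 + a^3*b - 39*a^2*b^2 - 9*a*b^3 + 270*b^4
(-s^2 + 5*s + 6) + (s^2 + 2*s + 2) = 7*s + 8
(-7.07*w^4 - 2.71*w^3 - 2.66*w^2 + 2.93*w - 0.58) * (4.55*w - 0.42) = -32.1685*w^5 - 9.3611*w^4 - 10.9648*w^3 + 14.4487*w^2 - 3.8696*w + 0.2436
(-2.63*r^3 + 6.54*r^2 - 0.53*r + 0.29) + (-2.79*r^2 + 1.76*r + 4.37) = -2.63*r^3 + 3.75*r^2 + 1.23*r + 4.66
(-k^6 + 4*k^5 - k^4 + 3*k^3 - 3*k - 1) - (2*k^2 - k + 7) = -k^6 + 4*k^5 - k^4 + 3*k^3 - 2*k^2 - 2*k - 8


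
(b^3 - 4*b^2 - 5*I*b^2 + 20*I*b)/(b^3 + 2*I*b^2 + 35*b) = (b - 4)/(b + 7*I)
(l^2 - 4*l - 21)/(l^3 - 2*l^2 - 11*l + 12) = (l - 7)/(l^2 - 5*l + 4)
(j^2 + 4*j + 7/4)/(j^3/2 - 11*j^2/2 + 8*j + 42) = (4*j^2 + 16*j + 7)/(2*(j^3 - 11*j^2 + 16*j + 84))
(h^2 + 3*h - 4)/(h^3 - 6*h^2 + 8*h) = (h^2 + 3*h - 4)/(h*(h^2 - 6*h + 8))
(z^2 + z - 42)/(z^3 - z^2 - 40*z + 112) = (z - 6)/(z^2 - 8*z + 16)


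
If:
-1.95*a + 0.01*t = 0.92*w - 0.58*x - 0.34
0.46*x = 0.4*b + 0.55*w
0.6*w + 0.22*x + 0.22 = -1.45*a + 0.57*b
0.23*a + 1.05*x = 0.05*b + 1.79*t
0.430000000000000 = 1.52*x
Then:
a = 0.58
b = 1.26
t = 0.21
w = -0.68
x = 0.28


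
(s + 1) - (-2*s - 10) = 3*s + 11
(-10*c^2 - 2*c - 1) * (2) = -20*c^2 - 4*c - 2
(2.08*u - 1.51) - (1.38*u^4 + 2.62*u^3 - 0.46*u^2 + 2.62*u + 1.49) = -1.38*u^4 - 2.62*u^3 + 0.46*u^2 - 0.54*u - 3.0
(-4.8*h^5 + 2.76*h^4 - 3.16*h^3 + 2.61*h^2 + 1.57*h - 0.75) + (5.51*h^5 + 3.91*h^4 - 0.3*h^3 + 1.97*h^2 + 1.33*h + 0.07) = 0.71*h^5 + 6.67*h^4 - 3.46*h^3 + 4.58*h^2 + 2.9*h - 0.68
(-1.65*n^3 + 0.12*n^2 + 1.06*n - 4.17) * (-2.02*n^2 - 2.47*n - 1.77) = 3.333*n^5 + 3.8331*n^4 + 0.4829*n^3 + 5.5928*n^2 + 8.4237*n + 7.3809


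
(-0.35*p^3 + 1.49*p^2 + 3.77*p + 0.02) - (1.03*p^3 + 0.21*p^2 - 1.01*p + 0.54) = -1.38*p^3 + 1.28*p^2 + 4.78*p - 0.52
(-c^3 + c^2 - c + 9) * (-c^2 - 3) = c^5 - c^4 + 4*c^3 - 12*c^2 + 3*c - 27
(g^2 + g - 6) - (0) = g^2 + g - 6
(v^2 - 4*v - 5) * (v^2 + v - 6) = v^4 - 3*v^3 - 15*v^2 + 19*v + 30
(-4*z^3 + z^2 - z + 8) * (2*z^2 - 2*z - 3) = -8*z^5 + 10*z^4 + 8*z^3 + 15*z^2 - 13*z - 24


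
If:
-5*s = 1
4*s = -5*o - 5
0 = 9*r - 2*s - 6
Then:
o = -21/25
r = 28/45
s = -1/5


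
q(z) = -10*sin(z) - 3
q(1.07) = -11.77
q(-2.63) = 1.90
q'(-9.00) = 9.11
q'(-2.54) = 8.24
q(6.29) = -3.07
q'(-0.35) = -9.39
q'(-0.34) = -9.43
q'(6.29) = -10.00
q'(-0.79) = -7.04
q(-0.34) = 0.33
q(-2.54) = 2.66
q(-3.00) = -1.59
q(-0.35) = 0.43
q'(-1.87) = 2.95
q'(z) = -10*cos(z)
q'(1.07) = -4.80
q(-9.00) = 1.12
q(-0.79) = 4.10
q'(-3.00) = 9.90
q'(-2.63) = 8.72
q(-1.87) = 6.56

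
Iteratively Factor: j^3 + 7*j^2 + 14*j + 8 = (j + 2)*(j^2 + 5*j + 4) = (j + 2)*(j + 4)*(j + 1)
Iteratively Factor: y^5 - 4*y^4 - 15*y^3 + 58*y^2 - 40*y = (y - 1)*(y^4 - 3*y^3 - 18*y^2 + 40*y) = (y - 5)*(y - 1)*(y^3 + 2*y^2 - 8*y) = (y - 5)*(y - 2)*(y - 1)*(y^2 + 4*y) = y*(y - 5)*(y - 2)*(y - 1)*(y + 4)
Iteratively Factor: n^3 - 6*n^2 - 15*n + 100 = (n + 4)*(n^2 - 10*n + 25) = (n - 5)*(n + 4)*(n - 5)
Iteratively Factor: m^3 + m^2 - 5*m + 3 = (m - 1)*(m^2 + 2*m - 3) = (m - 1)^2*(m + 3)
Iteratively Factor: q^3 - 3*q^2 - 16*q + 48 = (q - 4)*(q^2 + q - 12) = (q - 4)*(q + 4)*(q - 3)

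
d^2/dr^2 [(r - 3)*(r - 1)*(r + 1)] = 6*r - 6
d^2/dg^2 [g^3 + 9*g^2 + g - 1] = 6*g + 18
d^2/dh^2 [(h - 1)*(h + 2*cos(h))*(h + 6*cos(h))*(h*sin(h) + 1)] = -h^4*sin(h) + h^3*sin(h) - 16*h^3*sin(2*h) + 8*h^3*cos(h) + 9*h^2*sin(h) + 16*h^2*sin(2*h) - 27*h^2*sin(3*h) - 14*h^2*cos(h) + 48*h^2*cos(2*h) - 35*h*sin(h) + 24*h*sin(2*h) + 27*h*sin(3*h) + 20*h*cos(h) - 56*h*cos(2*h) + 36*h*cos(3*h) + 6*h + 22*sin(h) - 32*sin(2*h) + 6*sin(3*h) + 10*cos(h) + 24*cos(2*h) - 18*cos(3*h) - 2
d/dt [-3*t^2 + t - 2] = 1 - 6*t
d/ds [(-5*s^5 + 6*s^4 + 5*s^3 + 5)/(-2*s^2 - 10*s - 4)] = (15*s^6 + 88*s^5 - 45*s^4 - 98*s^3 - 30*s^2 + 10*s + 25)/(2*(s^4 + 10*s^3 + 29*s^2 + 20*s + 4))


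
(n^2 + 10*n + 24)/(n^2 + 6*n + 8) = (n + 6)/(n + 2)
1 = 1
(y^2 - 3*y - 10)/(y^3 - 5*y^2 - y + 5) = (y + 2)/(y^2 - 1)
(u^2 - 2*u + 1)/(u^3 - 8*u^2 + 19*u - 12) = (u - 1)/(u^2 - 7*u + 12)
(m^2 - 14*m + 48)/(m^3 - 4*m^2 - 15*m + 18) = (m - 8)/(m^2 + 2*m - 3)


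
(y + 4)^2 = y^2 + 8*y + 16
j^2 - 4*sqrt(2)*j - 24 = (j - 6*sqrt(2))*(j + 2*sqrt(2))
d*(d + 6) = d^2 + 6*d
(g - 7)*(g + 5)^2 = g^3 + 3*g^2 - 45*g - 175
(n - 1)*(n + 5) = n^2 + 4*n - 5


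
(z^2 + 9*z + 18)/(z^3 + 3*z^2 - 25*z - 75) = (z + 6)/(z^2 - 25)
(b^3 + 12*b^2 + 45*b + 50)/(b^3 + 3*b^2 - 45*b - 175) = (b + 2)/(b - 7)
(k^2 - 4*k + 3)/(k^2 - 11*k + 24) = (k - 1)/(k - 8)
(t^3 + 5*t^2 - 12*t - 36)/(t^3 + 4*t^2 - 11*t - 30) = (t + 6)/(t + 5)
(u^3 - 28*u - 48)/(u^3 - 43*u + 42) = (u^3 - 28*u - 48)/(u^3 - 43*u + 42)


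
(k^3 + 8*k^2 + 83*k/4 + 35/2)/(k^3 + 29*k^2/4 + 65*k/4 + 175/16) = 4*(k + 2)/(4*k + 5)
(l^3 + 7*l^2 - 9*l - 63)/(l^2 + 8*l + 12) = (l^3 + 7*l^2 - 9*l - 63)/(l^2 + 8*l + 12)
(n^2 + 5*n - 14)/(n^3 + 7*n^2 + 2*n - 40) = (n + 7)/(n^2 + 9*n + 20)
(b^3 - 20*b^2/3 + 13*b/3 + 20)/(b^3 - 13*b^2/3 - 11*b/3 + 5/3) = (3*b^2 - 5*b - 12)/(3*b^2 + 2*b - 1)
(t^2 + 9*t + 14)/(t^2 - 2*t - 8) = (t + 7)/(t - 4)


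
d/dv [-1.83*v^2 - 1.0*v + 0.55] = -3.66*v - 1.0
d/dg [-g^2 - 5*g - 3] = -2*g - 5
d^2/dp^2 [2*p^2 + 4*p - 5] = 4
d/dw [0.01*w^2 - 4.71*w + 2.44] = 0.02*w - 4.71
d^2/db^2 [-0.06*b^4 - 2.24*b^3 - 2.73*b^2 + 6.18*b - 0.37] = -0.72*b^2 - 13.44*b - 5.46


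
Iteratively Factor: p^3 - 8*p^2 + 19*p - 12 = (p - 1)*(p^2 - 7*p + 12) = (p - 3)*(p - 1)*(p - 4)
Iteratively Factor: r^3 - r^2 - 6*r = (r - 3)*(r^2 + 2*r) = r*(r - 3)*(r + 2)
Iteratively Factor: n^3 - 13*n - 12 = (n + 3)*(n^2 - 3*n - 4) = (n + 1)*(n + 3)*(n - 4)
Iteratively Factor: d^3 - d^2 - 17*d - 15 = (d + 3)*(d^2 - 4*d - 5) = (d + 1)*(d + 3)*(d - 5)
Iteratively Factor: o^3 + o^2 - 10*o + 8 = (o + 4)*(o^2 - 3*o + 2) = (o - 1)*(o + 4)*(o - 2)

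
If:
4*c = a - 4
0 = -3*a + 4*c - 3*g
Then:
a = -3*g/2 - 2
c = -3*g/8 - 3/2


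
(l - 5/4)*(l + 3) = l^2 + 7*l/4 - 15/4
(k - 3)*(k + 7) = k^2 + 4*k - 21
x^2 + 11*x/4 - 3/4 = (x - 1/4)*(x + 3)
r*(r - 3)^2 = r^3 - 6*r^2 + 9*r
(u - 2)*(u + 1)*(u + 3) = u^3 + 2*u^2 - 5*u - 6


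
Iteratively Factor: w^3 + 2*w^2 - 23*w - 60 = (w + 3)*(w^2 - w - 20) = (w + 3)*(w + 4)*(w - 5)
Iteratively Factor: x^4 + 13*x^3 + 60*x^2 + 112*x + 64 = (x + 4)*(x^3 + 9*x^2 + 24*x + 16) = (x + 4)^2*(x^2 + 5*x + 4) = (x + 4)^3*(x + 1)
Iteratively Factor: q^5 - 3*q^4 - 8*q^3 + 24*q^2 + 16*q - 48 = (q - 3)*(q^4 - 8*q^2 + 16) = (q - 3)*(q + 2)*(q^3 - 2*q^2 - 4*q + 8) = (q - 3)*(q + 2)^2*(q^2 - 4*q + 4) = (q - 3)*(q - 2)*(q + 2)^2*(q - 2)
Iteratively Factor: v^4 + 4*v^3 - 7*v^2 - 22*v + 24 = (v - 2)*(v^3 + 6*v^2 + 5*v - 12) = (v - 2)*(v + 4)*(v^2 + 2*v - 3) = (v - 2)*(v - 1)*(v + 4)*(v + 3)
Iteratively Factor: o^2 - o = (o)*(o - 1)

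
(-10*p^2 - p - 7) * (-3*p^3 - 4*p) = 30*p^5 + 3*p^4 + 61*p^3 + 4*p^2 + 28*p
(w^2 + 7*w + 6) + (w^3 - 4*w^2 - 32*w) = w^3 - 3*w^2 - 25*w + 6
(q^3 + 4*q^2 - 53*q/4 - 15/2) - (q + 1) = q^3 + 4*q^2 - 57*q/4 - 17/2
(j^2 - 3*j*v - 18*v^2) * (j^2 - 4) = j^4 - 3*j^3*v - 18*j^2*v^2 - 4*j^2 + 12*j*v + 72*v^2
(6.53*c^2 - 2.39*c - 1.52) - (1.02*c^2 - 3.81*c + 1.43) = 5.51*c^2 + 1.42*c - 2.95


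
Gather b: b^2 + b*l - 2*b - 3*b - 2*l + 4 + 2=b^2 + b*(l - 5) - 2*l + 6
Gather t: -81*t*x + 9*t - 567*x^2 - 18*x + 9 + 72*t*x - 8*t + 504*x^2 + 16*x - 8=t*(1 - 9*x) - 63*x^2 - 2*x + 1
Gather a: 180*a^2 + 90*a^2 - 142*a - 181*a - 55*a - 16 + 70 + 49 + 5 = 270*a^2 - 378*a + 108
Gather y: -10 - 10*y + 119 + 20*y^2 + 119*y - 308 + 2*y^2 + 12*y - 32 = 22*y^2 + 121*y - 231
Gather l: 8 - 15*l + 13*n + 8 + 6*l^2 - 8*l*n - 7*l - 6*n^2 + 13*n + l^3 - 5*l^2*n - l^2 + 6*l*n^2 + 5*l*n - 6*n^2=l^3 + l^2*(5 - 5*n) + l*(6*n^2 - 3*n - 22) - 12*n^2 + 26*n + 16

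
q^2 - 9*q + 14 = (q - 7)*(q - 2)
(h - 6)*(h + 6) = h^2 - 36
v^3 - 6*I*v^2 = v^2*(v - 6*I)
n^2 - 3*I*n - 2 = (n - 2*I)*(n - I)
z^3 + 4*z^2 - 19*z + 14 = (z - 2)*(z - 1)*(z + 7)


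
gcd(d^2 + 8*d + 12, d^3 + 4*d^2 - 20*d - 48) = d^2 + 8*d + 12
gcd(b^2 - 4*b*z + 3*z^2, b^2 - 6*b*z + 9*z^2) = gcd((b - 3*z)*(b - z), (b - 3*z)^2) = -b + 3*z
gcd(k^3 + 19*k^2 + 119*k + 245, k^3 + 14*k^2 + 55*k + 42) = k + 7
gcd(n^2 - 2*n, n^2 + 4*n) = n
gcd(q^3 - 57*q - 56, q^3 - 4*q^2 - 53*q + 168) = q^2 - q - 56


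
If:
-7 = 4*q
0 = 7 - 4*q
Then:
No Solution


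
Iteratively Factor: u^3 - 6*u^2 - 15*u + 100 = (u + 4)*(u^2 - 10*u + 25) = (u - 5)*(u + 4)*(u - 5)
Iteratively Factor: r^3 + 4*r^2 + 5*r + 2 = (r + 1)*(r^2 + 3*r + 2) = (r + 1)^2*(r + 2)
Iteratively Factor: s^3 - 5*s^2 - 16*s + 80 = (s - 4)*(s^2 - s - 20) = (s - 4)*(s + 4)*(s - 5)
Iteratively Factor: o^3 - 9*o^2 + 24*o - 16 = (o - 4)*(o^2 - 5*o + 4) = (o - 4)^2*(o - 1)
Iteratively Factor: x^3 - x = (x)*(x^2 - 1) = x*(x + 1)*(x - 1)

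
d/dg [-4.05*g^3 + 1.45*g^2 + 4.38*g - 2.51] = -12.15*g^2 + 2.9*g + 4.38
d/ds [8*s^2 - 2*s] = 16*s - 2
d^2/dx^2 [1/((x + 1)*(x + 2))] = 2*((x + 1)^2 + (x + 1)*(x + 2) + (x + 2)^2)/((x + 1)^3*(x + 2)^3)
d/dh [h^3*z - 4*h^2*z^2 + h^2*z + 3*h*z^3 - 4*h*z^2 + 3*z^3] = z*(3*h^2 - 8*h*z + 2*h + 3*z^2 - 4*z)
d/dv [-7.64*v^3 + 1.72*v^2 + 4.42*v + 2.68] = -22.92*v^2 + 3.44*v + 4.42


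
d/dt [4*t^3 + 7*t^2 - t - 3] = 12*t^2 + 14*t - 1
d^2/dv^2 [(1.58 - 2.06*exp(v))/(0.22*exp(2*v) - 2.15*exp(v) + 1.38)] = (-0.099704*exp(4*v) - 0.668491999999999*exp(3*v) + 1.510476*exp(2*v) - 0.727221999999998*exp(v) + 0.764796)*exp(v)/(0.010648*exp(6*v) - 0.31218*exp(5*v) + 3.251226*exp(4*v) - 13.854815*exp(3*v) + 20.394054*exp(2*v) - 12.28338*exp(v) + 2.628072)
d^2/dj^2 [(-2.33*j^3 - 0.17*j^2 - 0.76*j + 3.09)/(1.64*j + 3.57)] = (-12.533536*j^3 - 81.850104*j^2 - 178.173702*j + 21.187758)/(4.410944*j^3 + 28.805616*j^2 + 62.704908*j + 45.499293)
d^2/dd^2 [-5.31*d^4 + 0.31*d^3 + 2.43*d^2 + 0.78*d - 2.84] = -63.72*d^2 + 1.86*d + 4.86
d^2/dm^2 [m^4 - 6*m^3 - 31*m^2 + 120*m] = 12*m^2 - 36*m - 62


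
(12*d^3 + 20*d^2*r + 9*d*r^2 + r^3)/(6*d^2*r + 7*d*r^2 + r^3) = (2*d + r)/r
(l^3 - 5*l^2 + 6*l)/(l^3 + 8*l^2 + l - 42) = l*(l - 3)/(l^2 + 10*l + 21)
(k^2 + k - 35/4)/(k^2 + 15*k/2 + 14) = (k - 5/2)/(k + 4)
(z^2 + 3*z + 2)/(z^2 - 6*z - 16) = (z + 1)/(z - 8)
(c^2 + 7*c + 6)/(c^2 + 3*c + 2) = (c + 6)/(c + 2)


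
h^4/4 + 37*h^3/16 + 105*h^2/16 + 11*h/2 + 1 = (h/4 + 1)*(h + 1/4)*(h + 1)*(h + 4)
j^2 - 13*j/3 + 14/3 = (j - 7/3)*(j - 2)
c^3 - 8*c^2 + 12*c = c*(c - 6)*(c - 2)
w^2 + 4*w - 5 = (w - 1)*(w + 5)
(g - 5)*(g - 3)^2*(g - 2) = g^4 - 13*g^3 + 61*g^2 - 123*g + 90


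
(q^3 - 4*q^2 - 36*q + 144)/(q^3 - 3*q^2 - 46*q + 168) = (q + 6)/(q + 7)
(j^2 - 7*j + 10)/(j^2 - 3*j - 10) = (j - 2)/(j + 2)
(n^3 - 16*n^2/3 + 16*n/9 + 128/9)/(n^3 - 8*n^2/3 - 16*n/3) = (n - 8/3)/n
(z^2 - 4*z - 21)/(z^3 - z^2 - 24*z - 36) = (z - 7)/(z^2 - 4*z - 12)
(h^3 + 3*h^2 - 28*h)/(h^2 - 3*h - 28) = h*(-h^2 - 3*h + 28)/(-h^2 + 3*h + 28)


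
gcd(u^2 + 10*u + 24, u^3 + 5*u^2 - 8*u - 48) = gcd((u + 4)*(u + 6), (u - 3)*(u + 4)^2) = u + 4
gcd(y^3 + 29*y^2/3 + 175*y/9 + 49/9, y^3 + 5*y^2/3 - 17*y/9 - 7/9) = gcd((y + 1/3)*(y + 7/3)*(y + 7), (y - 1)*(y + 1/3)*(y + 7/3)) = y^2 + 8*y/3 + 7/9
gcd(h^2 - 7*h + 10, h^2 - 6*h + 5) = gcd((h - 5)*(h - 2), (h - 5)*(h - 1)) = h - 5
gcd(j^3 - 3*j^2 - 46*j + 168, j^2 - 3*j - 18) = j - 6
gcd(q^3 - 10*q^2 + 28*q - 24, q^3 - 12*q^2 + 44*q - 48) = q^2 - 8*q + 12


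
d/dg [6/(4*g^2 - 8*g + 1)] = 48*(1 - g)/(4*g^2 - 8*g + 1)^2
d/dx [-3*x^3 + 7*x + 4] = 7 - 9*x^2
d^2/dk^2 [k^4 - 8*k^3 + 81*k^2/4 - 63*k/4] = 12*k^2 - 48*k + 81/2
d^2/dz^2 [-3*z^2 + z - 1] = -6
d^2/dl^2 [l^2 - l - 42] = 2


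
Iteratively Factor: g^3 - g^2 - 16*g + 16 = (g + 4)*(g^2 - 5*g + 4) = (g - 4)*(g + 4)*(g - 1)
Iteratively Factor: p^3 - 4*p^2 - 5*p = (p)*(p^2 - 4*p - 5) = p*(p - 5)*(p + 1)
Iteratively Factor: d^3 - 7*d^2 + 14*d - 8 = (d - 1)*(d^2 - 6*d + 8) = (d - 2)*(d - 1)*(d - 4)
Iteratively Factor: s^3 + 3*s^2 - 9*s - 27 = (s - 3)*(s^2 + 6*s + 9) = (s - 3)*(s + 3)*(s + 3)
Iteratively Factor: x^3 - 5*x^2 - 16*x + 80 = (x - 5)*(x^2 - 16) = (x - 5)*(x - 4)*(x + 4)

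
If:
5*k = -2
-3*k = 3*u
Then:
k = -2/5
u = 2/5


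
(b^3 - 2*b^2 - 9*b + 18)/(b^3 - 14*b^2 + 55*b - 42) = (b^3 - 2*b^2 - 9*b + 18)/(b^3 - 14*b^2 + 55*b - 42)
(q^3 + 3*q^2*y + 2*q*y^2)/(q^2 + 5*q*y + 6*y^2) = q*(q + y)/(q + 3*y)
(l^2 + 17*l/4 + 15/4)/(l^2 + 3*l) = (l + 5/4)/l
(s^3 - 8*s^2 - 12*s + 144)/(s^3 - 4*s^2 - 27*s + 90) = (s^2 - 2*s - 24)/(s^2 + 2*s - 15)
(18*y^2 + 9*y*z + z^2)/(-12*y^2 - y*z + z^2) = (-6*y - z)/(4*y - z)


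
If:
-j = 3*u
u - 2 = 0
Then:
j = -6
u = 2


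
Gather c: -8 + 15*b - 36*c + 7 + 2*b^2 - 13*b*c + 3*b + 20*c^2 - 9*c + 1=2*b^2 + 18*b + 20*c^2 + c*(-13*b - 45)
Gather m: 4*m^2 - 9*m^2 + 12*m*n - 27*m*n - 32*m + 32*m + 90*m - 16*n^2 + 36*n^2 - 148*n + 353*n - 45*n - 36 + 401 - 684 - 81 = -5*m^2 + m*(90 - 15*n) + 20*n^2 + 160*n - 400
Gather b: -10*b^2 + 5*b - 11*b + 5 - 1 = -10*b^2 - 6*b + 4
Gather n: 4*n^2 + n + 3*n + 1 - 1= 4*n^2 + 4*n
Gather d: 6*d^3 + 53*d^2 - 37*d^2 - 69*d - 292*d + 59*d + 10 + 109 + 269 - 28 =6*d^3 + 16*d^2 - 302*d + 360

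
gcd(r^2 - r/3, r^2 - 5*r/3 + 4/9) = r - 1/3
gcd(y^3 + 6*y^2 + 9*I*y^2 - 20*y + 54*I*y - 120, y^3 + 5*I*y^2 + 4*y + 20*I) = y + 5*I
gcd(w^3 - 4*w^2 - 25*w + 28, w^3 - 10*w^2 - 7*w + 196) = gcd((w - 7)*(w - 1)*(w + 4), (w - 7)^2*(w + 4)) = w^2 - 3*w - 28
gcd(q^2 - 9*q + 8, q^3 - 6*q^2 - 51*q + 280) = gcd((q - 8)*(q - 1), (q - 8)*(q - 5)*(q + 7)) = q - 8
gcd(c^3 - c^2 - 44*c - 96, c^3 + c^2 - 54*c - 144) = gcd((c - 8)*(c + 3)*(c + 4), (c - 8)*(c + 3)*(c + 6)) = c^2 - 5*c - 24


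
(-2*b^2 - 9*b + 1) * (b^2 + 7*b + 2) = -2*b^4 - 23*b^3 - 66*b^2 - 11*b + 2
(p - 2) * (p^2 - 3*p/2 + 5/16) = p^3 - 7*p^2/2 + 53*p/16 - 5/8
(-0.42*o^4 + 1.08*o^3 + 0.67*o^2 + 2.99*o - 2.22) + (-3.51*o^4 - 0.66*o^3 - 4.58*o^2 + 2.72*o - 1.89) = -3.93*o^4 + 0.42*o^3 - 3.91*o^2 + 5.71*o - 4.11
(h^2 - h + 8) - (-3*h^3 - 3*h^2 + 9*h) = 3*h^3 + 4*h^2 - 10*h + 8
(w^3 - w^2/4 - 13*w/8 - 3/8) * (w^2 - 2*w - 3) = w^5 - 9*w^4/4 - 33*w^3/8 + 29*w^2/8 + 45*w/8 + 9/8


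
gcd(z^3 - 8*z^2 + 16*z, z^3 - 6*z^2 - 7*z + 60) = z - 4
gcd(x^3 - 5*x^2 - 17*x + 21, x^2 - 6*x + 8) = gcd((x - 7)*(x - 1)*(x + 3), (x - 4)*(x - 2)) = 1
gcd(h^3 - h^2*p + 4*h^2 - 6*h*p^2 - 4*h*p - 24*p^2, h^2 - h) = 1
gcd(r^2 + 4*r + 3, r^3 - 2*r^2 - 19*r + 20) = 1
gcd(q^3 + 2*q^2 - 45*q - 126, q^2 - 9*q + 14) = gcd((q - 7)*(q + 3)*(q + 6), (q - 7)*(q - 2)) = q - 7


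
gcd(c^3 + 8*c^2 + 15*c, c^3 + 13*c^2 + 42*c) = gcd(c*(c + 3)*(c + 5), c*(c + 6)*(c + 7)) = c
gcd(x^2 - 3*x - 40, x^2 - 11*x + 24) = x - 8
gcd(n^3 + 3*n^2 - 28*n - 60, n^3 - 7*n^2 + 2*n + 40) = n^2 - 3*n - 10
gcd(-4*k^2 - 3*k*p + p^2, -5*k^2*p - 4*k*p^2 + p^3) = k + p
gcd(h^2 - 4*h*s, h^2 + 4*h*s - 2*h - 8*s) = 1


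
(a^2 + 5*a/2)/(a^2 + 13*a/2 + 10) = a/(a + 4)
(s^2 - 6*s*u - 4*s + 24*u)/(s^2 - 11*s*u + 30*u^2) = (s - 4)/(s - 5*u)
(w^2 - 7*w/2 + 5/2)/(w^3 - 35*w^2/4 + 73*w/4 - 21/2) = 2*(2*w - 5)/(4*w^2 - 31*w + 42)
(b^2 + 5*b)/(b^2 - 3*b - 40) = b/(b - 8)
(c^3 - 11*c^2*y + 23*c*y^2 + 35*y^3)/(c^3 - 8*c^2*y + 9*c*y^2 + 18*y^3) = (c^2 - 12*c*y + 35*y^2)/(c^2 - 9*c*y + 18*y^2)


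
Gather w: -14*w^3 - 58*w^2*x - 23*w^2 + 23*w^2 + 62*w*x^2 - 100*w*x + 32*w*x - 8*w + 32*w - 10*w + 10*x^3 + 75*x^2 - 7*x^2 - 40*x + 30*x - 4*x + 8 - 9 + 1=-14*w^3 - 58*w^2*x + w*(62*x^2 - 68*x + 14) + 10*x^3 + 68*x^2 - 14*x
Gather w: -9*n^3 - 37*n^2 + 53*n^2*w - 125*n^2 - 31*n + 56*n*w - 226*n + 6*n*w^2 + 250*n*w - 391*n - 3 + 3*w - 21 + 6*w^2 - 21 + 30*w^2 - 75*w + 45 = -9*n^3 - 162*n^2 - 648*n + w^2*(6*n + 36) + w*(53*n^2 + 306*n - 72)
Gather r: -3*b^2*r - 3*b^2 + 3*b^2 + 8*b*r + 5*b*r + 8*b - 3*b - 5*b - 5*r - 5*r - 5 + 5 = r*(-3*b^2 + 13*b - 10)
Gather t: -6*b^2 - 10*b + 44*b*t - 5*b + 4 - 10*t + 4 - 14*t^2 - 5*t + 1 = -6*b^2 - 15*b - 14*t^2 + t*(44*b - 15) + 9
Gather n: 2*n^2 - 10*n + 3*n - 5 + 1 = 2*n^2 - 7*n - 4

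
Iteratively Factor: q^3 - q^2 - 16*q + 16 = (q - 4)*(q^2 + 3*q - 4) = (q - 4)*(q - 1)*(q + 4)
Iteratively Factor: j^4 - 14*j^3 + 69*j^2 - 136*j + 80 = (j - 1)*(j^3 - 13*j^2 + 56*j - 80) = (j - 4)*(j - 1)*(j^2 - 9*j + 20) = (j - 5)*(j - 4)*(j - 1)*(j - 4)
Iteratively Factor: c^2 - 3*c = (c - 3)*(c)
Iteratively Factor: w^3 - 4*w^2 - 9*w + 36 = (w + 3)*(w^2 - 7*w + 12) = (w - 4)*(w + 3)*(w - 3)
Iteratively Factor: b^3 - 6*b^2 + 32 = (b - 4)*(b^2 - 2*b - 8) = (b - 4)*(b + 2)*(b - 4)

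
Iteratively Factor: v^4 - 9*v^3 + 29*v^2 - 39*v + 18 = (v - 1)*(v^3 - 8*v^2 + 21*v - 18) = (v - 2)*(v - 1)*(v^2 - 6*v + 9) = (v - 3)*(v - 2)*(v - 1)*(v - 3)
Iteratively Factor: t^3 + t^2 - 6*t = (t)*(t^2 + t - 6) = t*(t - 2)*(t + 3)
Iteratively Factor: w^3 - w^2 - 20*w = (w + 4)*(w^2 - 5*w) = (w - 5)*(w + 4)*(w)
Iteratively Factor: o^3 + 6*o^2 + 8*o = (o + 4)*(o^2 + 2*o) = (o + 2)*(o + 4)*(o)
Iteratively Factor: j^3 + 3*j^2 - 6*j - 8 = (j - 2)*(j^2 + 5*j + 4) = (j - 2)*(j + 4)*(j + 1)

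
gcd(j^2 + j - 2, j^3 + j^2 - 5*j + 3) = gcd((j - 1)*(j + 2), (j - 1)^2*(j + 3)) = j - 1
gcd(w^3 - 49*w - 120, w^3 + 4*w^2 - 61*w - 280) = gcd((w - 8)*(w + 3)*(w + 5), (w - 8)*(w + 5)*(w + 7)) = w^2 - 3*w - 40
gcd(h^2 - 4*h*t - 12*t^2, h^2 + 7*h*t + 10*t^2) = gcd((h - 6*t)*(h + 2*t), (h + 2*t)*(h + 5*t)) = h + 2*t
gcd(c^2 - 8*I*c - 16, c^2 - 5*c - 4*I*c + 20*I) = c - 4*I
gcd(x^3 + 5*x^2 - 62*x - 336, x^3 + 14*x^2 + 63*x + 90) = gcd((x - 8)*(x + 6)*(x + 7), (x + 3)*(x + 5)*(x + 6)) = x + 6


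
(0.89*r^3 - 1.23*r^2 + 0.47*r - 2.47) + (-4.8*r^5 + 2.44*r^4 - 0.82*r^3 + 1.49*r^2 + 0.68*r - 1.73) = -4.8*r^5 + 2.44*r^4 + 0.0700000000000001*r^3 + 0.26*r^2 + 1.15*r - 4.2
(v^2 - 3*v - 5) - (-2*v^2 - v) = 3*v^2 - 2*v - 5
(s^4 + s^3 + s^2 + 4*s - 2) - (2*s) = s^4 + s^3 + s^2 + 2*s - 2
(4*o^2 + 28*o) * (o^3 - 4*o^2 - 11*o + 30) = 4*o^5 + 12*o^4 - 156*o^3 - 188*o^2 + 840*o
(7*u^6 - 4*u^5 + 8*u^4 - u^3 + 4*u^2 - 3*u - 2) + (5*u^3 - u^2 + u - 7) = 7*u^6 - 4*u^5 + 8*u^4 + 4*u^3 + 3*u^2 - 2*u - 9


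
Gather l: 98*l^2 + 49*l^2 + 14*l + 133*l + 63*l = 147*l^2 + 210*l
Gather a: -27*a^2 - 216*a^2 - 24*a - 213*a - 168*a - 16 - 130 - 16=-243*a^2 - 405*a - 162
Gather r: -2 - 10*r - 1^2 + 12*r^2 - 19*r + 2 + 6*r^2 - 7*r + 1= 18*r^2 - 36*r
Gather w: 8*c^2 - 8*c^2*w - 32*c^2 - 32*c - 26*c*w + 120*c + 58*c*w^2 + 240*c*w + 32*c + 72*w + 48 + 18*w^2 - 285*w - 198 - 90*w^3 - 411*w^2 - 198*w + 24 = -24*c^2 + 120*c - 90*w^3 + w^2*(58*c - 393) + w*(-8*c^2 + 214*c - 411) - 126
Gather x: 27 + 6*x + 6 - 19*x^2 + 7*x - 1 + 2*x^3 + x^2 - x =2*x^3 - 18*x^2 + 12*x + 32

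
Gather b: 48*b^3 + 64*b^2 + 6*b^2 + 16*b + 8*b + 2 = 48*b^3 + 70*b^2 + 24*b + 2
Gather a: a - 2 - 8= a - 10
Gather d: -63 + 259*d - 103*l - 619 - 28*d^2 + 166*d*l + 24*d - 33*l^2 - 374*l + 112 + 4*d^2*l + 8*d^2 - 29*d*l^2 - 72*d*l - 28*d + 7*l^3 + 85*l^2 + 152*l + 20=d^2*(4*l - 20) + d*(-29*l^2 + 94*l + 255) + 7*l^3 + 52*l^2 - 325*l - 550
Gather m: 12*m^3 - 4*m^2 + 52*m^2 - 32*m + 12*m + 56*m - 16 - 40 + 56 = 12*m^3 + 48*m^2 + 36*m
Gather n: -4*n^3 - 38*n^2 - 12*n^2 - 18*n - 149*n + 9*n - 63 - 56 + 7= -4*n^3 - 50*n^2 - 158*n - 112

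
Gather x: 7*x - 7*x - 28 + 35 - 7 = 0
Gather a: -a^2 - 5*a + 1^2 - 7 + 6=-a^2 - 5*a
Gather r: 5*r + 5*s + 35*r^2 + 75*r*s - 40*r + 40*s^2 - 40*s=35*r^2 + r*(75*s - 35) + 40*s^2 - 35*s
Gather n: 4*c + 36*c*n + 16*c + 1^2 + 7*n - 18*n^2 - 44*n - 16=20*c - 18*n^2 + n*(36*c - 37) - 15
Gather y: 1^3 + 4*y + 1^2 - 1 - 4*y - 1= 0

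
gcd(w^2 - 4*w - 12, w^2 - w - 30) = w - 6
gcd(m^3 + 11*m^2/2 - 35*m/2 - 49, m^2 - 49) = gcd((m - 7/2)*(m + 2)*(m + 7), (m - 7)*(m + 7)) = m + 7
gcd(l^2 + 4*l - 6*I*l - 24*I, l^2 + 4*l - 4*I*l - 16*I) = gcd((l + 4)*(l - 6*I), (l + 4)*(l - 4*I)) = l + 4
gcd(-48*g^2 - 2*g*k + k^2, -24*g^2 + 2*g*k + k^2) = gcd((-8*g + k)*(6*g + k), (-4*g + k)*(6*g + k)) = 6*g + k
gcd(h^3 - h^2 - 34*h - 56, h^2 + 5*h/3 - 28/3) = h + 4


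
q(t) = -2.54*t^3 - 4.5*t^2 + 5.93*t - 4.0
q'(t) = -7.62*t^2 - 9.0*t + 5.93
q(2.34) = -47.31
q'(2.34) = -56.85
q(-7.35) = 717.86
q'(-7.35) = -339.57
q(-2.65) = -4.05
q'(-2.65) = -23.73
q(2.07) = -33.54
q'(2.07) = -45.35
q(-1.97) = -13.73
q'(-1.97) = -5.91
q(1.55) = -15.08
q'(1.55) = -26.33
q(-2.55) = -6.27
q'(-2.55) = -20.67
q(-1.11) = -12.65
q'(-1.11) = 6.53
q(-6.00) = 347.06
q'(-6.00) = -214.39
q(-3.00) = 6.29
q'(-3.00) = -35.65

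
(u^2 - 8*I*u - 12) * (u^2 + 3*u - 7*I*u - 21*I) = u^4 + 3*u^3 - 15*I*u^3 - 68*u^2 - 45*I*u^2 - 204*u + 84*I*u + 252*I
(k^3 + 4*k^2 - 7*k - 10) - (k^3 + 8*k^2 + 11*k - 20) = -4*k^2 - 18*k + 10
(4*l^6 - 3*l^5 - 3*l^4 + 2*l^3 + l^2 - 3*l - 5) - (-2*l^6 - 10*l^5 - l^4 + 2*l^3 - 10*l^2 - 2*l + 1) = 6*l^6 + 7*l^5 - 2*l^4 + 11*l^2 - l - 6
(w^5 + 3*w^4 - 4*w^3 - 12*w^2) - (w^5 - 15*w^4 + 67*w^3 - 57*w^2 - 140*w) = 18*w^4 - 71*w^3 + 45*w^2 + 140*w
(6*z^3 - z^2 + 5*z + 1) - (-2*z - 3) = 6*z^3 - z^2 + 7*z + 4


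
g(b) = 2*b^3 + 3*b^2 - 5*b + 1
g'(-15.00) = 1255.00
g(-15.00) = -5999.00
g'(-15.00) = 1255.00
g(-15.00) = -5999.00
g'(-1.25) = -3.12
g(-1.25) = 8.03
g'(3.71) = 99.84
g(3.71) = 125.87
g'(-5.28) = 130.59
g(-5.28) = -183.36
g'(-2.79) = 24.96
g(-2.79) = -5.13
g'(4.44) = 139.92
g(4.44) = 213.00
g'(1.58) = 19.46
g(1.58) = 8.48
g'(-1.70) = 2.14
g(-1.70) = 8.34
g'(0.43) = -1.31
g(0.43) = -0.44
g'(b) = 6*b^2 + 6*b - 5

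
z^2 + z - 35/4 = (z - 5/2)*(z + 7/2)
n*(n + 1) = n^2 + n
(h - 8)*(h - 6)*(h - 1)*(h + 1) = h^4 - 14*h^3 + 47*h^2 + 14*h - 48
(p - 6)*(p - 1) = p^2 - 7*p + 6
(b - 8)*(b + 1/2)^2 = b^3 - 7*b^2 - 31*b/4 - 2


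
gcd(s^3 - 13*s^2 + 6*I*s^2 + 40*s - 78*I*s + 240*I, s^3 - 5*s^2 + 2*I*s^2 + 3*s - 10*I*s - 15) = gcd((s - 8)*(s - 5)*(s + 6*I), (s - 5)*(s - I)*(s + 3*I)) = s - 5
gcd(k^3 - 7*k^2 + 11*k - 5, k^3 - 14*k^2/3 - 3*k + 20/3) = k^2 - 6*k + 5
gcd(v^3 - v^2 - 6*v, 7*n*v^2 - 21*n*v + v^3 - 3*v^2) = v^2 - 3*v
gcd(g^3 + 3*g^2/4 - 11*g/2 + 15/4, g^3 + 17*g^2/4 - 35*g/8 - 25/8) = g - 5/4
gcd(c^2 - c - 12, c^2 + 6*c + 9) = c + 3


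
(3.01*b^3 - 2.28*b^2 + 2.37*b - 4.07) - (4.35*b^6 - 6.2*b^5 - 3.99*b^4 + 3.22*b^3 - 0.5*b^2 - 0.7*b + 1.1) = -4.35*b^6 + 6.2*b^5 + 3.99*b^4 - 0.21*b^3 - 1.78*b^2 + 3.07*b - 5.17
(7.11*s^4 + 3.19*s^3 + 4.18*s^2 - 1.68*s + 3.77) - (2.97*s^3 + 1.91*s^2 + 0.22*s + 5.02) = 7.11*s^4 + 0.22*s^3 + 2.27*s^2 - 1.9*s - 1.25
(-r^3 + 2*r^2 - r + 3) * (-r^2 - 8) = r^5 - 2*r^4 + 9*r^3 - 19*r^2 + 8*r - 24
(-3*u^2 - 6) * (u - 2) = -3*u^3 + 6*u^2 - 6*u + 12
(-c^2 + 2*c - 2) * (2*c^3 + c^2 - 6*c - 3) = -2*c^5 + 3*c^4 + 4*c^3 - 11*c^2 + 6*c + 6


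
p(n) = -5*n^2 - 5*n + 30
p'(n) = -10*n - 5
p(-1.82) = 22.54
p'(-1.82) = 13.20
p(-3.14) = -3.60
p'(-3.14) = 26.40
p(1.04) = 19.39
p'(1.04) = -15.40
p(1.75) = 5.94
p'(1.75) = -22.50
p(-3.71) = -20.27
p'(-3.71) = 32.10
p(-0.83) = 30.71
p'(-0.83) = 3.30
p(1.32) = 14.69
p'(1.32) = -18.20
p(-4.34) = -42.48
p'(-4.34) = 38.40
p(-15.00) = -1020.00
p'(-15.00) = 145.00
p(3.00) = -30.00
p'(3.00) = -35.00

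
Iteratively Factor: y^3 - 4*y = (y)*(y^2 - 4) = y*(y + 2)*(y - 2)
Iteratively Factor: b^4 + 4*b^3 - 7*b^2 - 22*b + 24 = (b - 2)*(b^3 + 6*b^2 + 5*b - 12) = (b - 2)*(b + 4)*(b^2 + 2*b - 3) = (b - 2)*(b - 1)*(b + 4)*(b + 3)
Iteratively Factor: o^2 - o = (o - 1)*(o)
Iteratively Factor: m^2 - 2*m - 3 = (m + 1)*(m - 3)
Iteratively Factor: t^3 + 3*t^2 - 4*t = (t)*(t^2 + 3*t - 4) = t*(t + 4)*(t - 1)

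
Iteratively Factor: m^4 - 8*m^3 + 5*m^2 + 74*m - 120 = (m + 3)*(m^3 - 11*m^2 + 38*m - 40) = (m - 2)*(m + 3)*(m^2 - 9*m + 20) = (m - 4)*(m - 2)*(m + 3)*(m - 5)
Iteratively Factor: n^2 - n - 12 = (n + 3)*(n - 4)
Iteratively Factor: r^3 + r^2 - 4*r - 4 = (r - 2)*(r^2 + 3*r + 2) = (r - 2)*(r + 1)*(r + 2)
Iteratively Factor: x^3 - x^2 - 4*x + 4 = (x - 1)*(x^2 - 4) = (x - 2)*(x - 1)*(x + 2)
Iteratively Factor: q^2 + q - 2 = (q + 2)*(q - 1)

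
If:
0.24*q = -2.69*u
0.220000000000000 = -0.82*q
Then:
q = -0.27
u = 0.02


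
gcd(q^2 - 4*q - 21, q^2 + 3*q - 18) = 1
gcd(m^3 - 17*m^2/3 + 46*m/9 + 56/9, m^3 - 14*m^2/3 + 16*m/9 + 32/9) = m^2 - 10*m/3 - 8/3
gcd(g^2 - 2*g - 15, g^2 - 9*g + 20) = g - 5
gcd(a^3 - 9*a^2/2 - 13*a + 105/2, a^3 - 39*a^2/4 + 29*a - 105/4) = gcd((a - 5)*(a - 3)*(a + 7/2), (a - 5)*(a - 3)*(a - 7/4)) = a^2 - 8*a + 15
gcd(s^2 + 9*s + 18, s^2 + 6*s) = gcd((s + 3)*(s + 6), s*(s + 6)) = s + 6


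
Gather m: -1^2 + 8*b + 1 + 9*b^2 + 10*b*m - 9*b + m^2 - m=9*b^2 - b + m^2 + m*(10*b - 1)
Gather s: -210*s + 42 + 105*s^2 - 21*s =105*s^2 - 231*s + 42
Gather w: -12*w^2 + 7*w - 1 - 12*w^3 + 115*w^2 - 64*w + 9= -12*w^3 + 103*w^2 - 57*w + 8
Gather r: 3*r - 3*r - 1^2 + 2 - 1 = 0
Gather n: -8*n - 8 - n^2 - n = -n^2 - 9*n - 8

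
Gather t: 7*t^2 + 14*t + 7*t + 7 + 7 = 7*t^2 + 21*t + 14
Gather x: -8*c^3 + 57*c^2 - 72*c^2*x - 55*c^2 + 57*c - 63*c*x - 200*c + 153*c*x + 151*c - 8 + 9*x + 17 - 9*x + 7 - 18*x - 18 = -8*c^3 + 2*c^2 + 8*c + x*(-72*c^2 + 90*c - 18) - 2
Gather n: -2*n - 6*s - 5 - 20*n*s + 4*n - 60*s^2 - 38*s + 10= n*(2 - 20*s) - 60*s^2 - 44*s + 5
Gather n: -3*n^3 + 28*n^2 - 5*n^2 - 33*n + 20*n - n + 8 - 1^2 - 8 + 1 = -3*n^3 + 23*n^2 - 14*n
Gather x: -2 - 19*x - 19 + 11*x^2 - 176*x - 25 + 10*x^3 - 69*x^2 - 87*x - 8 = 10*x^3 - 58*x^2 - 282*x - 54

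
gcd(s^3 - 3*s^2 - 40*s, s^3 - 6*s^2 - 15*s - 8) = s - 8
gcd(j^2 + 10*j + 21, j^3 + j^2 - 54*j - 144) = j + 3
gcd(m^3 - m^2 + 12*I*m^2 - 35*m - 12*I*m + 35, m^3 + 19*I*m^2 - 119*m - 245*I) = m^2 + 12*I*m - 35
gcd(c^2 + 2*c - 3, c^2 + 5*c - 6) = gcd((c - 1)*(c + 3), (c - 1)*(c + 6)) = c - 1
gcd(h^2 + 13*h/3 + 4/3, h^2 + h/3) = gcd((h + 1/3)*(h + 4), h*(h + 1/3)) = h + 1/3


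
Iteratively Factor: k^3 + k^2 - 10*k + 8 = (k + 4)*(k^2 - 3*k + 2) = (k - 2)*(k + 4)*(k - 1)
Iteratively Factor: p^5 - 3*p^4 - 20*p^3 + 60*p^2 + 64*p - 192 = (p + 2)*(p^4 - 5*p^3 - 10*p^2 + 80*p - 96) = (p - 3)*(p + 2)*(p^3 - 2*p^2 - 16*p + 32) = (p - 3)*(p - 2)*(p + 2)*(p^2 - 16) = (p - 4)*(p - 3)*(p - 2)*(p + 2)*(p + 4)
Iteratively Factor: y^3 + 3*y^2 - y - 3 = (y + 3)*(y^2 - 1) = (y - 1)*(y + 3)*(y + 1)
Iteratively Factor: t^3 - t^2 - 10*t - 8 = (t - 4)*(t^2 + 3*t + 2) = (t - 4)*(t + 1)*(t + 2)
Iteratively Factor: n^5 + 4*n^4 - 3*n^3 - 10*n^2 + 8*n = (n)*(n^4 + 4*n^3 - 3*n^2 - 10*n + 8) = n*(n + 4)*(n^3 - 3*n + 2) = n*(n + 2)*(n + 4)*(n^2 - 2*n + 1) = n*(n - 1)*(n + 2)*(n + 4)*(n - 1)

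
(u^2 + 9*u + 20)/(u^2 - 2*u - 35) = (u + 4)/(u - 7)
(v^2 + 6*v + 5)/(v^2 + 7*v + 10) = (v + 1)/(v + 2)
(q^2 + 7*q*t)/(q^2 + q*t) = (q + 7*t)/(q + t)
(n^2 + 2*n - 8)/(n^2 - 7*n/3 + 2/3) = 3*(n + 4)/(3*n - 1)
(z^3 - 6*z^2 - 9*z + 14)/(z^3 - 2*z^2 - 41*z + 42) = (z + 2)/(z + 6)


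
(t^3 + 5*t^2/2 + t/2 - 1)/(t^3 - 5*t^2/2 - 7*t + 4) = (t + 1)/(t - 4)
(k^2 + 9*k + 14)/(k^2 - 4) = (k + 7)/(k - 2)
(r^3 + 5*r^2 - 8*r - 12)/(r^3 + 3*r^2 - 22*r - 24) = (r - 2)/(r - 4)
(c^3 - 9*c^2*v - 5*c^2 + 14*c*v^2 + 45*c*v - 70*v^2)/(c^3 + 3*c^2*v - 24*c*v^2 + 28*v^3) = (-c^2 + 7*c*v + 5*c - 35*v)/(-c^2 - 5*c*v + 14*v^2)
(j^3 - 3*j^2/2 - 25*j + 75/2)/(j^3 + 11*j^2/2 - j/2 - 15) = (j - 5)/(j + 2)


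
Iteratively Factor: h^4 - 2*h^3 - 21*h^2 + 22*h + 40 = (h + 1)*(h^3 - 3*h^2 - 18*h + 40) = (h - 2)*(h + 1)*(h^2 - h - 20) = (h - 2)*(h + 1)*(h + 4)*(h - 5)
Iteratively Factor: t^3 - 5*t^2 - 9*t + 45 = (t - 5)*(t^2 - 9) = (t - 5)*(t + 3)*(t - 3)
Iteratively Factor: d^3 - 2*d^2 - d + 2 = (d + 1)*(d^2 - 3*d + 2) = (d - 2)*(d + 1)*(d - 1)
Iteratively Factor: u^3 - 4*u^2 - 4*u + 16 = (u - 4)*(u^2 - 4) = (u - 4)*(u + 2)*(u - 2)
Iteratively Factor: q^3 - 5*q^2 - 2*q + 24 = (q + 2)*(q^2 - 7*q + 12) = (q - 4)*(q + 2)*(q - 3)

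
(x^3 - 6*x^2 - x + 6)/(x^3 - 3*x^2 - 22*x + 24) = (x + 1)/(x + 4)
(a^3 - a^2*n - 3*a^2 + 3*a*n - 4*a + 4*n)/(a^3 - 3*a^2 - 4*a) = (a - n)/a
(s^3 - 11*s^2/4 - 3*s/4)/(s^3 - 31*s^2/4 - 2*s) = (s - 3)/(s - 8)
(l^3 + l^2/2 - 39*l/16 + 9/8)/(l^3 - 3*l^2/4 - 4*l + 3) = (l - 3/4)/(l - 2)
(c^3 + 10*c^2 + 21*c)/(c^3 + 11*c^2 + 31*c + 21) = c/(c + 1)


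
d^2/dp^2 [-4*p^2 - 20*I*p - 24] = -8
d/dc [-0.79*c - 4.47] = -0.790000000000000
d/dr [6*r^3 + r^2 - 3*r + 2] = 18*r^2 + 2*r - 3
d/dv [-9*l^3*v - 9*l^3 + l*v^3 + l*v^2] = l*(-9*l^2 + 3*v^2 + 2*v)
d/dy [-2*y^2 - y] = -4*y - 1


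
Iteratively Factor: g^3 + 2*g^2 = (g)*(g^2 + 2*g) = g*(g + 2)*(g)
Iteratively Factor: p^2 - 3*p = (p - 3)*(p)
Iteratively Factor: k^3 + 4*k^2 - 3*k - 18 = (k - 2)*(k^2 + 6*k + 9) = (k - 2)*(k + 3)*(k + 3)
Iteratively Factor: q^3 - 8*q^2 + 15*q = (q - 3)*(q^2 - 5*q) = q*(q - 3)*(q - 5)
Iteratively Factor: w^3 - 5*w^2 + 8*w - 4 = (w - 1)*(w^2 - 4*w + 4) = (w - 2)*(w - 1)*(w - 2)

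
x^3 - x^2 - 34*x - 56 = (x - 7)*(x + 2)*(x + 4)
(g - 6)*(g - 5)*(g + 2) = g^3 - 9*g^2 + 8*g + 60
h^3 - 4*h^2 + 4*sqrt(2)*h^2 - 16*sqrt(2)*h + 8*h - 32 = (h - 4)*(h + 2*sqrt(2))^2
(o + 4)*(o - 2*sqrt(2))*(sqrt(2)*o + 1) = sqrt(2)*o^3 - 3*o^2 + 4*sqrt(2)*o^2 - 12*o - 2*sqrt(2)*o - 8*sqrt(2)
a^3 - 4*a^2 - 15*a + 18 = (a - 6)*(a - 1)*(a + 3)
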